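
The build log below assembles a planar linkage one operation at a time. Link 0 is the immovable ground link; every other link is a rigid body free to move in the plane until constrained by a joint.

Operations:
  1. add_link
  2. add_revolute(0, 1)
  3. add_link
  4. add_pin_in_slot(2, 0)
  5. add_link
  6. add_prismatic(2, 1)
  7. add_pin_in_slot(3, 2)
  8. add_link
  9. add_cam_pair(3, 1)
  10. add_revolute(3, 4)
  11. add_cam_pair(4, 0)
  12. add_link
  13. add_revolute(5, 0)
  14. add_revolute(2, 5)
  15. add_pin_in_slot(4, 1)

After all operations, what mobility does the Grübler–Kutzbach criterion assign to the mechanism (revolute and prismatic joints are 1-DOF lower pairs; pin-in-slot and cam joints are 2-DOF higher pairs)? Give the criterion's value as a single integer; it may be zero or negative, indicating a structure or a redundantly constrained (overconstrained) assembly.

M = 0

link 0 = ground. State L|J1|J2 = 1|0|0
+link1  2|0|0
R(0,1) f=1→J1  2|1|0
+link2  3|1|0
PS(2,0) f=2→J2  3|1|1
+link3  4|1|1
P(2,1) f=1→J1  4|2|1
PS(3,2) f=2→J2  4|2|2
+link4  5|2|2
C(3,1) f=2→J2  5|2|3
R(3,4) f=1→J1  5|3|3
C(4,0) f=2→J2  5|3|4
+link5  6|3|4
R(5,0) f=1→J1  6|4|4
R(2,5) f=1→J1  6|5|4
PS(4,1) f=2→J2  6|5|5
M = 3(6−1)−2·5−5 = 15−10−5 = 0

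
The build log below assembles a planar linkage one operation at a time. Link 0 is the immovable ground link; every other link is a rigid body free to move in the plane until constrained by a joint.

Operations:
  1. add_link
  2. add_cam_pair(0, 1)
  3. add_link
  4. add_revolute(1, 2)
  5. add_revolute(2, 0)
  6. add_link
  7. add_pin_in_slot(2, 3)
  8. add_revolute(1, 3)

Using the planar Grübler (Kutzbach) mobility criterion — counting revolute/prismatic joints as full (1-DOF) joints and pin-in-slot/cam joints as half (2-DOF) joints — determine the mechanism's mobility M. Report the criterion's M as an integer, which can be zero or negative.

(L,J1,J2)=(1,0,0); link0 fixed
link1: (2,0,0)
C 0-1 [J2]: (2,0,1)
link2: (3,0,1)
R 1-2 [J1]: (3,1,1)
R 2-0 [J1]: (3,2,1)
link3: (4,2,1)
PS 2-3 [J2]: (4,2,2)
R 1-3 [J1]: (4,3,2)
Grübler: 3·3 − 2·3 − 2 = 1

M = 1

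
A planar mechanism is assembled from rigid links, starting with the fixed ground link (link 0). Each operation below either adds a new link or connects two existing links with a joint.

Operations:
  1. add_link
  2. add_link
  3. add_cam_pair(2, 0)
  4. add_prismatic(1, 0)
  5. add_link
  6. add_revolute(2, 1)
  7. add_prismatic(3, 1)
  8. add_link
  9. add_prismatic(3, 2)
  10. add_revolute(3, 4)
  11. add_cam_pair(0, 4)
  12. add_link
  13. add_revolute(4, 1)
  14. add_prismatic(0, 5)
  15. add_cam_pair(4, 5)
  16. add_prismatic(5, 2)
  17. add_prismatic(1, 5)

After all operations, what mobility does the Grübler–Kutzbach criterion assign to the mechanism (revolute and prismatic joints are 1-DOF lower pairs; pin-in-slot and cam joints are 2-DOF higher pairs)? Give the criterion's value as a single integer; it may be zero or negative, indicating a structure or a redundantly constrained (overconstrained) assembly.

M = -6

(L,J1,J2)=(1,0,0); link0 fixed
link1: (2,0,0)
link2: (3,0,0)
C 2-0 [J2]: (3,0,1)
P 1-0 [J1]: (3,1,1)
link3: (4,1,1)
R 2-1 [J1]: (4,2,1)
P 3-1 [J1]: (4,3,1)
link4: (5,3,1)
P 3-2 [J1]: (5,4,1)
R 3-4 [J1]: (5,5,1)
C 0-4 [J2]: (5,5,2)
link5: (6,5,2)
R 4-1 [J1]: (6,6,2)
P 0-5 [J1]: (6,7,2)
C 4-5 [J2]: (6,7,3)
P 5-2 [J1]: (6,8,3)
P 1-5 [J1]: (6,9,3)
Grübler: 3·5 − 2·9 − 3 = -6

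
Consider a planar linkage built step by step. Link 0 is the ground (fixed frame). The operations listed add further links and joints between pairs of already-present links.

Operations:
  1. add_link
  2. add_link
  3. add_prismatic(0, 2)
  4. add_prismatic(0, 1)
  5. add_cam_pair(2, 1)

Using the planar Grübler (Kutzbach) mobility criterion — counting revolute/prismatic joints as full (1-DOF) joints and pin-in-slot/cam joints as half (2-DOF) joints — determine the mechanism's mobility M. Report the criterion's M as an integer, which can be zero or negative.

M = 1

link 0 = ground. State L|J1|J2 = 1|0|0
+link1  2|0|0
+link2  3|0|0
P(0,2) f=1→J1  3|1|0
P(0,1) f=1→J1  3|2|0
C(2,1) f=2→J2  3|2|1
M = 3(3−1)−2·2−1 = 6−4−1 = 1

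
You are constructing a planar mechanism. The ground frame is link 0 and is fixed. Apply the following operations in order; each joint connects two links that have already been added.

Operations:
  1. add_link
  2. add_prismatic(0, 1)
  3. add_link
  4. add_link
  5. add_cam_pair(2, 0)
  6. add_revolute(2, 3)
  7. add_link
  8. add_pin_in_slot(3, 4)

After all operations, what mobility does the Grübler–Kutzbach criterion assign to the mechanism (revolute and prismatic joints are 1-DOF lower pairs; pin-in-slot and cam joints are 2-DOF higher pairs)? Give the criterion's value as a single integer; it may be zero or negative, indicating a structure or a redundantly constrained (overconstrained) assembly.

ground; <1,0,0>
#1 <2,0,0>
P:0↔1 J1 <2,1,0>
#2 <3,1,0>
#3 <4,1,0>
C:2↔0 J2 <4,1,1>
R:2↔3 J1 <4,2,1>
#4 <5,2,1>
PS:3↔4 J2 <5,2,2>
3×4 − 2×2 − 1×2 = 6

M = 6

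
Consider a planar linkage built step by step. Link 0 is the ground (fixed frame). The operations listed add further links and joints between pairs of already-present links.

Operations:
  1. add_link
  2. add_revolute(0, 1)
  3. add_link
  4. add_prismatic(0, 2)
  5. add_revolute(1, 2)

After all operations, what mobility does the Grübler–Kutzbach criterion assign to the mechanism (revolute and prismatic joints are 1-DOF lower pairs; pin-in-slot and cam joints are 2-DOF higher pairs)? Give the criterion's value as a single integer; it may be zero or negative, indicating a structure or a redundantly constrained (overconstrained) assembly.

M = 0

ground; <1,0,0>
#1 <2,0,0>
R:0↔1 J1 <2,1,0>
#2 <3,1,0>
P:0↔2 J1 <3,2,0>
R:1↔2 J1 <3,3,0>
3×2 − 2×3 − 1×0 = 0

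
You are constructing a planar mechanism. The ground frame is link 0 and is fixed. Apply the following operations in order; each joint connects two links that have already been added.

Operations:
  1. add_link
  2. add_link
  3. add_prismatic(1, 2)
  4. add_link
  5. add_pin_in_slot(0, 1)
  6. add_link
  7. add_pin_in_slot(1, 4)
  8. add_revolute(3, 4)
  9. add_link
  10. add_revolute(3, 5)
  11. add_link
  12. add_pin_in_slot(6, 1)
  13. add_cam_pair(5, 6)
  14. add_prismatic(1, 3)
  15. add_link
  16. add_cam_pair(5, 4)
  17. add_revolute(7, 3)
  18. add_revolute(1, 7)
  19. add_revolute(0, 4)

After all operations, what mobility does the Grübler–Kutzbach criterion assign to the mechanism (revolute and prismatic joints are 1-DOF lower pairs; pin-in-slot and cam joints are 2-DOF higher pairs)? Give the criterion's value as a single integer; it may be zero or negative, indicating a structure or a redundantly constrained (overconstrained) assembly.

M = 2

ground; <1,0,0>
#1 <2,0,0>
#2 <3,0,0>
P:1↔2 J1 <3,1,0>
#3 <4,1,0>
PS:0↔1 J2 <4,1,1>
#4 <5,1,1>
PS:1↔4 J2 <5,1,2>
R:3↔4 J1 <5,2,2>
#5 <6,2,2>
R:3↔5 J1 <6,3,2>
#6 <7,3,2>
PS:6↔1 J2 <7,3,3>
C:5↔6 J2 <7,3,4>
P:1↔3 J1 <7,4,4>
#7 <8,4,4>
C:5↔4 J2 <8,4,5>
R:7↔3 J1 <8,5,5>
R:1↔7 J1 <8,6,5>
R:0↔4 J1 <8,7,5>
3×7 − 2×7 − 1×5 = 2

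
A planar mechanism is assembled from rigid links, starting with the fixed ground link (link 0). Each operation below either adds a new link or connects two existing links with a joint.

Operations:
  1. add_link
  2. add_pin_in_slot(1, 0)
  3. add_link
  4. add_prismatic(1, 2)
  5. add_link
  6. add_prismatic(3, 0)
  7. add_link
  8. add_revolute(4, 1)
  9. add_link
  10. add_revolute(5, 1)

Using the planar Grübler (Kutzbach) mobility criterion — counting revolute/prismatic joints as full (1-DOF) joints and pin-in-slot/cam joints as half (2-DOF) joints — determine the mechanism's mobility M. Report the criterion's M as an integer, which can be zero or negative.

[1;0;0] (link 0 is ground)
L+ [2;0;0]
PS(1,0)∈J2 [2;0;1]
L+ [3;0;1]
P(1,2)∈J1 [3;1;1]
L+ [4;1;1]
P(3,0)∈J1 [4;2;1]
L+ [5;2;1]
R(4,1)∈J1 [5;3;1]
L+ [6;3;1]
R(5,1)∈J1 [6;4;1]
mobility = 15 − 8 − 1 = 6

M = 6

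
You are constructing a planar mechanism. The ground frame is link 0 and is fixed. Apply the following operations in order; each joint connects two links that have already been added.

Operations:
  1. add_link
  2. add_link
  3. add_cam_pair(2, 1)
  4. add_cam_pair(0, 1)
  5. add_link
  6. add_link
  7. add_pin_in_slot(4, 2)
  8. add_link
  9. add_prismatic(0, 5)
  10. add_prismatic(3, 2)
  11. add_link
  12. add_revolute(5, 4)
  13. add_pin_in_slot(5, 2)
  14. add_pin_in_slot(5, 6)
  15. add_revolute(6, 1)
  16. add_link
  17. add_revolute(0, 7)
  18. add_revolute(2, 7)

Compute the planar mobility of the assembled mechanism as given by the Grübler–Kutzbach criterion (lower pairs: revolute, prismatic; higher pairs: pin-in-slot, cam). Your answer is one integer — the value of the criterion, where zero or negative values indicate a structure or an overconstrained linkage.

M = 4

L=1 J1=0 J2=0
add link → L=2 J1=0 J2=0
add link → L=3 J1=0 J2=0
C@2,1 dof=2 J2 → L=3 J1=0 J2=1
C@0,1 dof=2 J2 → L=3 J1=0 J2=2
add link → L=4 J1=0 J2=2
add link → L=5 J1=0 J2=2
PS@4,2 dof=2 J2 → L=5 J1=0 J2=3
add link → L=6 J1=0 J2=3
P@0,5 dof=1 J1 → L=6 J1=1 J2=3
P@3,2 dof=1 J1 → L=6 J1=2 J2=3
add link → L=7 J1=2 J2=3
R@5,4 dof=1 J1 → L=7 J1=3 J2=3
PS@5,2 dof=2 J2 → L=7 J1=3 J2=4
PS@5,6 dof=2 J2 → L=7 J1=3 J2=5
R@6,1 dof=1 J1 → L=7 J1=4 J2=5
add link → L=8 J1=4 J2=5
R@0,7 dof=1 J1 → L=8 J1=5 J2=5
R@2,7 dof=1 J1 → L=8 J1=6 J2=5
M=3(L−1)−2J1−J2=3·7−2·6−5=4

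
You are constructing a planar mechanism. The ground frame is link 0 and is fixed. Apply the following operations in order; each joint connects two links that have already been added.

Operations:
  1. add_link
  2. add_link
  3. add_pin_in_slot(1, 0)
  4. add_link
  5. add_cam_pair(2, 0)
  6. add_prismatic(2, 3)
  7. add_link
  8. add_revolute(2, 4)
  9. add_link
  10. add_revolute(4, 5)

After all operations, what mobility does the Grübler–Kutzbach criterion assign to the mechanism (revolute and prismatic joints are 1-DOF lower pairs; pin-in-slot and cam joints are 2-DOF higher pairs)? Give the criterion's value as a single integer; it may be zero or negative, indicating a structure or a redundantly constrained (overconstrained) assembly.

[1;0;0] (link 0 is ground)
L+ [2;0;0]
L+ [3;0;0]
PS(1,0)∈J2 [3;0;1]
L+ [4;0;1]
C(2,0)∈J2 [4;0;2]
P(2,3)∈J1 [4;1;2]
L+ [5;1;2]
R(2,4)∈J1 [5;2;2]
L+ [6;2;2]
R(4,5)∈J1 [6;3;2]
mobility = 15 − 6 − 2 = 7

M = 7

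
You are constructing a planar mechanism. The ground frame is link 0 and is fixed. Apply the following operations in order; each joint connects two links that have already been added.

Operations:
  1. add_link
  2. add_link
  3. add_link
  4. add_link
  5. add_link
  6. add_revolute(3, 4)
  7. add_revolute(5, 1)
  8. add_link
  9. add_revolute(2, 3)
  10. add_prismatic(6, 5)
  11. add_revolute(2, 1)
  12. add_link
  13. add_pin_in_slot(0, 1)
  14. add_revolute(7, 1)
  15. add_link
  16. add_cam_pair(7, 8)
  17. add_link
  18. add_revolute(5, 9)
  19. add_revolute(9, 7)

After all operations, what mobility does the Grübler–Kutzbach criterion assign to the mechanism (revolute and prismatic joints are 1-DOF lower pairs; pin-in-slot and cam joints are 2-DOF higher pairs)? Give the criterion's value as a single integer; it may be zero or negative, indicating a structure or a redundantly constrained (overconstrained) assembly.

M = 9

L=1 J1=0 J2=0
add link → L=2 J1=0 J2=0
add link → L=3 J1=0 J2=0
add link → L=4 J1=0 J2=0
add link → L=5 J1=0 J2=0
add link → L=6 J1=0 J2=0
R@3,4 dof=1 J1 → L=6 J1=1 J2=0
R@5,1 dof=1 J1 → L=6 J1=2 J2=0
add link → L=7 J1=2 J2=0
R@2,3 dof=1 J1 → L=7 J1=3 J2=0
P@6,5 dof=1 J1 → L=7 J1=4 J2=0
R@2,1 dof=1 J1 → L=7 J1=5 J2=0
add link → L=8 J1=5 J2=0
PS@0,1 dof=2 J2 → L=8 J1=5 J2=1
R@7,1 dof=1 J1 → L=8 J1=6 J2=1
add link → L=9 J1=6 J2=1
C@7,8 dof=2 J2 → L=9 J1=6 J2=2
add link → L=10 J1=6 J2=2
R@5,9 dof=1 J1 → L=10 J1=7 J2=2
R@9,7 dof=1 J1 → L=10 J1=8 J2=2
M=3(L−1)−2J1−J2=3·9−2·8−2=9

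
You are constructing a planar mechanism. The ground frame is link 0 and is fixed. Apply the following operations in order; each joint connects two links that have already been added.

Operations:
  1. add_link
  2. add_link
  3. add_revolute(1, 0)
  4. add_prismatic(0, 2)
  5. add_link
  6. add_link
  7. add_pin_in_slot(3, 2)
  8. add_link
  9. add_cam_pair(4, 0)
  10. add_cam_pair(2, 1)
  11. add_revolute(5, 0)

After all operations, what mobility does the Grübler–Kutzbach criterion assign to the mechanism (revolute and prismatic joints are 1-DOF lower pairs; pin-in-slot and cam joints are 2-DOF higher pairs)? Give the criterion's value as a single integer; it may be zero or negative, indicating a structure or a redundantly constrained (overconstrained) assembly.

L=1 J1=0 J2=0
add link → L=2 J1=0 J2=0
add link → L=3 J1=0 J2=0
R@1,0 dof=1 J1 → L=3 J1=1 J2=0
P@0,2 dof=1 J1 → L=3 J1=2 J2=0
add link → L=4 J1=2 J2=0
add link → L=5 J1=2 J2=0
PS@3,2 dof=2 J2 → L=5 J1=2 J2=1
add link → L=6 J1=2 J2=1
C@4,0 dof=2 J2 → L=6 J1=2 J2=2
C@2,1 dof=2 J2 → L=6 J1=2 J2=3
R@5,0 dof=1 J1 → L=6 J1=3 J2=3
M=3(L−1)−2J1−J2=3·5−2·3−3=6

M = 6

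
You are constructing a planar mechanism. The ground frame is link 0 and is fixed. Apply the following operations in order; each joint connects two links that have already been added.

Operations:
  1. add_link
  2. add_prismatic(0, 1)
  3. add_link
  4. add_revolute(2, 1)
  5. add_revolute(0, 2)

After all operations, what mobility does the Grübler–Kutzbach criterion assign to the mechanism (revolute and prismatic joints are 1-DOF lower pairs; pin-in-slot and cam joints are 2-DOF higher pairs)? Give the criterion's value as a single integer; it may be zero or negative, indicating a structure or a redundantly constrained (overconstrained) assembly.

L=1 J1=0 J2=0
add link → L=2 J1=0 J2=0
P@0,1 dof=1 J1 → L=2 J1=1 J2=0
add link → L=3 J1=1 J2=0
R@2,1 dof=1 J1 → L=3 J1=2 J2=0
R@0,2 dof=1 J1 → L=3 J1=3 J2=0
M=3(L−1)−2J1−J2=3·2−2·3−0=0

M = 0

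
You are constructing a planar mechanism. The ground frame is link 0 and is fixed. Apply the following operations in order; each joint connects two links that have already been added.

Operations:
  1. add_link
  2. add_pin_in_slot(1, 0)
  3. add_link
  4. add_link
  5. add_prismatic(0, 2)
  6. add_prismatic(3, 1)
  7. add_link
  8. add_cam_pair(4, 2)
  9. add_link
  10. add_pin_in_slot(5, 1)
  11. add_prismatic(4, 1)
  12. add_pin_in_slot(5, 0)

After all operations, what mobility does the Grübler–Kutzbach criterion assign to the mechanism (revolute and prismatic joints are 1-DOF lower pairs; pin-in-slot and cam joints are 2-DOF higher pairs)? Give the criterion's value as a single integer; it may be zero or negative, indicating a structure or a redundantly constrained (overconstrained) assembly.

M = 5

ground; <1,0,0>
#1 <2,0,0>
PS:1↔0 J2 <2,0,1>
#2 <3,0,1>
#3 <4,0,1>
P:0↔2 J1 <4,1,1>
P:3↔1 J1 <4,2,1>
#4 <5,2,1>
C:4↔2 J2 <5,2,2>
#5 <6,2,2>
PS:5↔1 J2 <6,2,3>
P:4↔1 J1 <6,3,3>
PS:5↔0 J2 <6,3,4>
3×5 − 2×3 − 1×4 = 5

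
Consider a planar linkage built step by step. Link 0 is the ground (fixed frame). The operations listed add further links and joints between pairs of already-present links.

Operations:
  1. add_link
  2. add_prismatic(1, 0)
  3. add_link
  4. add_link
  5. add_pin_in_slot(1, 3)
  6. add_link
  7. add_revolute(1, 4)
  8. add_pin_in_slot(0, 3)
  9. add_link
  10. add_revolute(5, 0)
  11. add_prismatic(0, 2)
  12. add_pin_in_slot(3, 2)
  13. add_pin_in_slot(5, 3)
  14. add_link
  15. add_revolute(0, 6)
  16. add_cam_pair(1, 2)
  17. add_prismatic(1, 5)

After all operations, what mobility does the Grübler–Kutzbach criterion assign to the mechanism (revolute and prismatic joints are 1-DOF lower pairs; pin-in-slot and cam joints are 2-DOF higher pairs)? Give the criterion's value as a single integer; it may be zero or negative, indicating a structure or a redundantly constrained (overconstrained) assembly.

ground; <1,0,0>
#1 <2,0,0>
P:1↔0 J1 <2,1,0>
#2 <3,1,0>
#3 <4,1,0>
PS:1↔3 J2 <4,1,1>
#4 <5,1,1>
R:1↔4 J1 <5,2,1>
PS:0↔3 J2 <5,2,2>
#5 <6,2,2>
R:5↔0 J1 <6,3,2>
P:0↔2 J1 <6,4,2>
PS:3↔2 J2 <6,4,3>
PS:5↔3 J2 <6,4,4>
#6 <7,4,4>
R:0↔6 J1 <7,5,4>
C:1↔2 J2 <7,5,5>
P:1↔5 J1 <7,6,5>
3×6 − 2×6 − 1×5 = 1

M = 1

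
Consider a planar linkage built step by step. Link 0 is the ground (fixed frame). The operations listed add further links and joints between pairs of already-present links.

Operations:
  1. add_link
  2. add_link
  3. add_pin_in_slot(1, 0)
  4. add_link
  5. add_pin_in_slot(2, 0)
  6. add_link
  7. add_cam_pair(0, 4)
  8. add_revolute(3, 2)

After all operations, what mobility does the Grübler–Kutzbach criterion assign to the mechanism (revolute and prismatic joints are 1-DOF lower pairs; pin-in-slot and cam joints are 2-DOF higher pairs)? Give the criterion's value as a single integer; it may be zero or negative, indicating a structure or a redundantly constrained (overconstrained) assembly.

M = 7

ground; <1,0,0>
#1 <2,0,0>
#2 <3,0,0>
PS:1↔0 J2 <3,0,1>
#3 <4,0,1>
PS:2↔0 J2 <4,0,2>
#4 <5,0,2>
C:0↔4 J2 <5,0,3>
R:3↔2 J1 <5,1,3>
3×4 − 2×1 − 1×3 = 7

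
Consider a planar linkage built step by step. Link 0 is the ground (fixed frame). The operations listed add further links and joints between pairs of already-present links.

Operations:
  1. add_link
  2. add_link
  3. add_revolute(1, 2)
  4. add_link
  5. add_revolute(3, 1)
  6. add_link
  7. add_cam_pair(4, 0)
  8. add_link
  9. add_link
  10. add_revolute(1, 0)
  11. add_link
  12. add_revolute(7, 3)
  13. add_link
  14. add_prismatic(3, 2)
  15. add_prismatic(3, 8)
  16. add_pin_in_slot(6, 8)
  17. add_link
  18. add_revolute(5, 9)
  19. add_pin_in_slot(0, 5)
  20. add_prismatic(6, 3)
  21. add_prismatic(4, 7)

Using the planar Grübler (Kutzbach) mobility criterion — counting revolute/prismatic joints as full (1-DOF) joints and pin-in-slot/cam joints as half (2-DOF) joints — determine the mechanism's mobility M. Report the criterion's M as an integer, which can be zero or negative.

link 0 = ground. State L|J1|J2 = 1|0|0
+link1  2|0|0
+link2  3|0|0
R(1,2) f=1→J1  3|1|0
+link3  4|1|0
R(3,1) f=1→J1  4|2|0
+link4  5|2|0
C(4,0) f=2→J2  5|2|1
+link5  6|2|1
+link6  7|2|1
R(1,0) f=1→J1  7|3|1
+link7  8|3|1
R(7,3) f=1→J1  8|4|1
+link8  9|4|1
P(3,2) f=1→J1  9|5|1
P(3,8) f=1→J1  9|6|1
PS(6,8) f=2→J2  9|6|2
+link9  10|6|2
R(5,9) f=1→J1  10|7|2
PS(0,5) f=2→J2  10|7|3
P(6,3) f=1→J1  10|8|3
P(4,7) f=1→J1  10|9|3
M = 3(10−1)−2·9−3 = 27−18−3 = 6

M = 6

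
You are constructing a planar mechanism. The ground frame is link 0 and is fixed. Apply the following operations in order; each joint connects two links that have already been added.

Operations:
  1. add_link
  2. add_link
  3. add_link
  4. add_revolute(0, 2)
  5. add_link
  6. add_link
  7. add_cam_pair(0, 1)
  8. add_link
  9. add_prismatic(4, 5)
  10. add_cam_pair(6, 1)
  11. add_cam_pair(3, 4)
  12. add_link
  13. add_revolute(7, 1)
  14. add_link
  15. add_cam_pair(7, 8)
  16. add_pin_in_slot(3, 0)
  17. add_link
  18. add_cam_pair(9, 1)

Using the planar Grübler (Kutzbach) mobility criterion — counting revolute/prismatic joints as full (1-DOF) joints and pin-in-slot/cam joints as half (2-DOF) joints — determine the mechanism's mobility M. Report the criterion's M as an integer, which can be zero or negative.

M = 15

[1;0;0] (link 0 is ground)
L+ [2;0;0]
L+ [3;0;0]
L+ [4;0;0]
R(0,2)∈J1 [4;1;0]
L+ [5;1;0]
L+ [6;1;0]
C(0,1)∈J2 [6;1;1]
L+ [7;1;1]
P(4,5)∈J1 [7;2;1]
C(6,1)∈J2 [7;2;2]
C(3,4)∈J2 [7;2;3]
L+ [8;2;3]
R(7,1)∈J1 [8;3;3]
L+ [9;3;3]
C(7,8)∈J2 [9;3;4]
PS(3,0)∈J2 [9;3;5]
L+ [10;3;5]
C(9,1)∈J2 [10;3;6]
mobility = 27 − 6 − 6 = 15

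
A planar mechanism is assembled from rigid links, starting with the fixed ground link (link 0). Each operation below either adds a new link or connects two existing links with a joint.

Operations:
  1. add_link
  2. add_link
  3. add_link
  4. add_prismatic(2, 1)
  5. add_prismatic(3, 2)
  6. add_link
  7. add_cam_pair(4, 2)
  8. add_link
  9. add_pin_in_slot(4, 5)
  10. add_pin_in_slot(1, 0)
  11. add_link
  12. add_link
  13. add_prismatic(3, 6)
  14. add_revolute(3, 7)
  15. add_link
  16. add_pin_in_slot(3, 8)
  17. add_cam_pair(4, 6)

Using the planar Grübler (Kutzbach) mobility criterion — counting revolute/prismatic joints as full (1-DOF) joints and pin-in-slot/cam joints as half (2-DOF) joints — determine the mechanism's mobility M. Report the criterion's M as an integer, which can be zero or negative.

ground; <1,0,0>
#1 <2,0,0>
#2 <3,0,0>
#3 <4,0,0>
P:2↔1 J1 <4,1,0>
P:3↔2 J1 <4,2,0>
#4 <5,2,0>
C:4↔2 J2 <5,2,1>
#5 <6,2,1>
PS:4↔5 J2 <6,2,2>
PS:1↔0 J2 <6,2,3>
#6 <7,2,3>
#7 <8,2,3>
P:3↔6 J1 <8,3,3>
R:3↔7 J1 <8,4,3>
#8 <9,4,3>
PS:3↔8 J2 <9,4,4>
C:4↔6 J2 <9,4,5>
3×8 − 2×4 − 1×5 = 11

M = 11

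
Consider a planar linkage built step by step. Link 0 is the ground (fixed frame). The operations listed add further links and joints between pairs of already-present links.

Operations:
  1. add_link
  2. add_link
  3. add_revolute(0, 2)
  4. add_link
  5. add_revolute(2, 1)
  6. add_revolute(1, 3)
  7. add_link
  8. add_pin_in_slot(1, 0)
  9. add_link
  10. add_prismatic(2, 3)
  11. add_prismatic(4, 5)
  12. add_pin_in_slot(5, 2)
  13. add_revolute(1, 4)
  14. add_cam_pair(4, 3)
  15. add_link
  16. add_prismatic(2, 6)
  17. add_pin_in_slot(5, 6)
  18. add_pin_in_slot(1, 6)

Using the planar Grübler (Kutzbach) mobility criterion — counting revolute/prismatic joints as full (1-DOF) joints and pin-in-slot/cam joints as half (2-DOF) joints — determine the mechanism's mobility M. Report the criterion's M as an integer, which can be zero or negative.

L=1 J1=0 J2=0
add link → L=2 J1=0 J2=0
add link → L=3 J1=0 J2=0
R@0,2 dof=1 J1 → L=3 J1=1 J2=0
add link → L=4 J1=1 J2=0
R@2,1 dof=1 J1 → L=4 J1=2 J2=0
R@1,3 dof=1 J1 → L=4 J1=3 J2=0
add link → L=5 J1=3 J2=0
PS@1,0 dof=2 J2 → L=5 J1=3 J2=1
add link → L=6 J1=3 J2=1
P@2,3 dof=1 J1 → L=6 J1=4 J2=1
P@4,5 dof=1 J1 → L=6 J1=5 J2=1
PS@5,2 dof=2 J2 → L=6 J1=5 J2=2
R@1,4 dof=1 J1 → L=6 J1=6 J2=2
C@4,3 dof=2 J2 → L=6 J1=6 J2=3
add link → L=7 J1=6 J2=3
P@2,6 dof=1 J1 → L=7 J1=7 J2=3
PS@5,6 dof=2 J2 → L=7 J1=7 J2=4
PS@1,6 dof=2 J2 → L=7 J1=7 J2=5
M=3(L−1)−2J1−J2=3·6−2·7−5=-1

M = -1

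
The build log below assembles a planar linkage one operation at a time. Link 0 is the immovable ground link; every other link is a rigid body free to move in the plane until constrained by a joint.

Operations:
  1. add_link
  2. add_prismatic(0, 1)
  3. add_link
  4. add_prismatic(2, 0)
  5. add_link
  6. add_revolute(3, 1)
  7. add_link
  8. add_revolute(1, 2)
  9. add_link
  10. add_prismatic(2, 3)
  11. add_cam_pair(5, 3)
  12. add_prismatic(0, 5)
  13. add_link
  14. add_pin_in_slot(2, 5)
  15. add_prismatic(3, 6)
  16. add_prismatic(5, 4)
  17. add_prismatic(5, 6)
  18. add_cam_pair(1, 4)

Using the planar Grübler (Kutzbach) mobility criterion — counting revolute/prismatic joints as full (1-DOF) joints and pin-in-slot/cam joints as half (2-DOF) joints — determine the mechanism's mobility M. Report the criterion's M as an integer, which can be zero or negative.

link 0 = ground. State L|J1|J2 = 1|0|0
+link1  2|0|0
P(0,1) f=1→J1  2|1|0
+link2  3|1|0
P(2,0) f=1→J1  3|2|0
+link3  4|2|0
R(3,1) f=1→J1  4|3|0
+link4  5|3|0
R(1,2) f=1→J1  5|4|0
+link5  6|4|0
P(2,3) f=1→J1  6|5|0
C(5,3) f=2→J2  6|5|1
P(0,5) f=1→J1  6|6|1
+link6  7|6|1
PS(2,5) f=2→J2  7|6|2
P(3,6) f=1→J1  7|7|2
P(5,4) f=1→J1  7|8|2
P(5,6) f=1→J1  7|9|2
C(1,4) f=2→J2  7|9|3
M = 3(7−1)−2·9−3 = 18−18−3 = -3

M = -3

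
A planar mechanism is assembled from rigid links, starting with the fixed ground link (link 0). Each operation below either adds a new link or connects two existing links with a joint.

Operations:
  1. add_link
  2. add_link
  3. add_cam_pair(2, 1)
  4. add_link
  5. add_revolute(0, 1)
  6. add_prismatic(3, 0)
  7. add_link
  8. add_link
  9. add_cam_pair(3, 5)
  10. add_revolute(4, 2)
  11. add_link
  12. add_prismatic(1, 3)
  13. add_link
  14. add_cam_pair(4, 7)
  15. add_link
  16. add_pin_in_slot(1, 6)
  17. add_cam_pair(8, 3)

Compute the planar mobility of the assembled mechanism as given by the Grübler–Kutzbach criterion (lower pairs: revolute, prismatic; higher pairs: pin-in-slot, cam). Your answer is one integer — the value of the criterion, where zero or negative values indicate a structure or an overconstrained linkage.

M = 11

ground; <1,0,0>
#1 <2,0,0>
#2 <3,0,0>
C:2↔1 J2 <3,0,1>
#3 <4,0,1>
R:0↔1 J1 <4,1,1>
P:3↔0 J1 <4,2,1>
#4 <5,2,1>
#5 <6,2,1>
C:3↔5 J2 <6,2,2>
R:4↔2 J1 <6,3,2>
#6 <7,3,2>
P:1↔3 J1 <7,4,2>
#7 <8,4,2>
C:4↔7 J2 <8,4,3>
#8 <9,4,3>
PS:1↔6 J2 <9,4,4>
C:8↔3 J2 <9,4,5>
3×8 − 2×4 − 1×5 = 11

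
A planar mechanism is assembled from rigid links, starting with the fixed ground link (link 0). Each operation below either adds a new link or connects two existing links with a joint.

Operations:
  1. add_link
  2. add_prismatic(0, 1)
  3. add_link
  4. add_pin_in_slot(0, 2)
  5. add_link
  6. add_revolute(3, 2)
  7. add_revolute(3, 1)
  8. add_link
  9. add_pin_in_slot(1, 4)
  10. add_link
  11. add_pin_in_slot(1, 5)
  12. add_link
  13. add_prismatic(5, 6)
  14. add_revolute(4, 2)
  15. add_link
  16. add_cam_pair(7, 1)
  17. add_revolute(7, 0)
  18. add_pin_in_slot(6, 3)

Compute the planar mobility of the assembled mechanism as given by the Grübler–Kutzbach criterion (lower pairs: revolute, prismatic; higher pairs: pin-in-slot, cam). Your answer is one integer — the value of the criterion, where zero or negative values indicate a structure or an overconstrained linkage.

[1;0;0] (link 0 is ground)
L+ [2;0;0]
P(0,1)∈J1 [2;1;0]
L+ [3;1;0]
PS(0,2)∈J2 [3;1;1]
L+ [4;1;1]
R(3,2)∈J1 [4;2;1]
R(3,1)∈J1 [4;3;1]
L+ [5;3;1]
PS(1,4)∈J2 [5;3;2]
L+ [6;3;2]
PS(1,5)∈J2 [6;3;3]
L+ [7;3;3]
P(5,6)∈J1 [7;4;3]
R(4,2)∈J1 [7;5;3]
L+ [8;5;3]
C(7,1)∈J2 [8;5;4]
R(7,0)∈J1 [8;6;4]
PS(6,3)∈J2 [8;6;5]
mobility = 21 − 12 − 5 = 4

M = 4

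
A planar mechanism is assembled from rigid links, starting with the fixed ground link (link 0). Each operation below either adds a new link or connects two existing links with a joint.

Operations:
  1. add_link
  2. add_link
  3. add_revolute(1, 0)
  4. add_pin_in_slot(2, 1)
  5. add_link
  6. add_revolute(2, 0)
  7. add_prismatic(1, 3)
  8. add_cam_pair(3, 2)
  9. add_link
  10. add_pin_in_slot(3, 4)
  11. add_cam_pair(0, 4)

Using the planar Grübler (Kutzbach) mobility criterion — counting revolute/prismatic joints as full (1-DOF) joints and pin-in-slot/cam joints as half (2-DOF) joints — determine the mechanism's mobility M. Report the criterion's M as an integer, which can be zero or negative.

M = 2

link 0 = ground. State L|J1|J2 = 1|0|0
+link1  2|0|0
+link2  3|0|0
R(1,0) f=1→J1  3|1|0
PS(2,1) f=2→J2  3|1|1
+link3  4|1|1
R(2,0) f=1→J1  4|2|1
P(1,3) f=1→J1  4|3|1
C(3,2) f=2→J2  4|3|2
+link4  5|3|2
PS(3,4) f=2→J2  5|3|3
C(0,4) f=2→J2  5|3|4
M = 3(5−1)−2·3−4 = 12−6−4 = 2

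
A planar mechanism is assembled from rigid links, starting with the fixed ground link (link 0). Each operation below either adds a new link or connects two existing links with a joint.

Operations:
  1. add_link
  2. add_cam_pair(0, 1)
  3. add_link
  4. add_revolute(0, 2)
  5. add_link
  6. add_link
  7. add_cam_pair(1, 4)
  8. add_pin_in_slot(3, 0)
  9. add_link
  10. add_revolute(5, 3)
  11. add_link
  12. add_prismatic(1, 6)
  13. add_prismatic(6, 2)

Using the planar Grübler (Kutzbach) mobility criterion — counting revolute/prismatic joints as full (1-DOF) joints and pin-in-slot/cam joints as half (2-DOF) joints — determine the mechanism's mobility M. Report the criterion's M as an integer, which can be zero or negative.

M = 7

link 0 = ground. State L|J1|J2 = 1|0|0
+link1  2|0|0
C(0,1) f=2→J2  2|0|1
+link2  3|0|1
R(0,2) f=1→J1  3|1|1
+link3  4|1|1
+link4  5|1|1
C(1,4) f=2→J2  5|1|2
PS(3,0) f=2→J2  5|1|3
+link5  6|1|3
R(5,3) f=1→J1  6|2|3
+link6  7|2|3
P(1,6) f=1→J1  7|3|3
P(6,2) f=1→J1  7|4|3
M = 3(7−1)−2·4−3 = 18−8−3 = 7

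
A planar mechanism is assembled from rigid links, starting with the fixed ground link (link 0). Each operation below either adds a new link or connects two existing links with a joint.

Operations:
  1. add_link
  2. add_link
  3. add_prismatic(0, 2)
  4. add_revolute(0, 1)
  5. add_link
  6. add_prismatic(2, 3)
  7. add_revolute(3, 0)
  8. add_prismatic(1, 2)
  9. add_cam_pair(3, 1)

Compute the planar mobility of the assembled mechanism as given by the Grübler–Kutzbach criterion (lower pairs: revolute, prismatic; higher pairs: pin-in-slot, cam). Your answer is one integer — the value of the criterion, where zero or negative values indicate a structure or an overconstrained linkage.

M = -2

link 0 = ground. State L|J1|J2 = 1|0|0
+link1  2|0|0
+link2  3|0|0
P(0,2) f=1→J1  3|1|0
R(0,1) f=1→J1  3|2|0
+link3  4|2|0
P(2,3) f=1→J1  4|3|0
R(3,0) f=1→J1  4|4|0
P(1,2) f=1→J1  4|5|0
C(3,1) f=2→J2  4|5|1
M = 3(4−1)−2·5−1 = 9−10−1 = -2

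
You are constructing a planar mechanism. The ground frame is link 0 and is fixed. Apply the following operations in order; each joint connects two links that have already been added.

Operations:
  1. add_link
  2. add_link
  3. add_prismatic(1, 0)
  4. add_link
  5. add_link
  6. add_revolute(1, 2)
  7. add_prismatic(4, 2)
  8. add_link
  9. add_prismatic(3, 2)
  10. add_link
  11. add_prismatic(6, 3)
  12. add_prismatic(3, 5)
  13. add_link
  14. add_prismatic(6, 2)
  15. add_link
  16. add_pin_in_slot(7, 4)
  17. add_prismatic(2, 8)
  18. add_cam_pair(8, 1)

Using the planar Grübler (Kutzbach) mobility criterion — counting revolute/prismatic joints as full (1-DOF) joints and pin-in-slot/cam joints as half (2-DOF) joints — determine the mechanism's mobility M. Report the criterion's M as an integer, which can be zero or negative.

M = 6

(L,J1,J2)=(1,0,0); link0 fixed
link1: (2,0,0)
link2: (3,0,0)
P 1-0 [J1]: (3,1,0)
link3: (4,1,0)
link4: (5,1,0)
R 1-2 [J1]: (5,2,0)
P 4-2 [J1]: (5,3,0)
link5: (6,3,0)
P 3-2 [J1]: (6,4,0)
link6: (7,4,0)
P 6-3 [J1]: (7,5,0)
P 3-5 [J1]: (7,6,0)
link7: (8,6,0)
P 6-2 [J1]: (8,7,0)
link8: (9,7,0)
PS 7-4 [J2]: (9,7,1)
P 2-8 [J1]: (9,8,1)
C 8-1 [J2]: (9,8,2)
Grübler: 3·8 − 2·8 − 2 = 6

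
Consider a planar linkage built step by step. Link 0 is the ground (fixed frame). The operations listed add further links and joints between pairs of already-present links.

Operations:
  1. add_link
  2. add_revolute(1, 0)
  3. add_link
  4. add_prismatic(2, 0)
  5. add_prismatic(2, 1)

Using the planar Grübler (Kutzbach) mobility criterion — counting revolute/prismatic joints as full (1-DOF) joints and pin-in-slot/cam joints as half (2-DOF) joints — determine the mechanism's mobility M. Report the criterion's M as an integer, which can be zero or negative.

L=1 J1=0 J2=0
add link → L=2 J1=0 J2=0
R@1,0 dof=1 J1 → L=2 J1=1 J2=0
add link → L=3 J1=1 J2=0
P@2,0 dof=1 J1 → L=3 J1=2 J2=0
P@2,1 dof=1 J1 → L=3 J1=3 J2=0
M=3(L−1)−2J1−J2=3·2−2·3−0=0

M = 0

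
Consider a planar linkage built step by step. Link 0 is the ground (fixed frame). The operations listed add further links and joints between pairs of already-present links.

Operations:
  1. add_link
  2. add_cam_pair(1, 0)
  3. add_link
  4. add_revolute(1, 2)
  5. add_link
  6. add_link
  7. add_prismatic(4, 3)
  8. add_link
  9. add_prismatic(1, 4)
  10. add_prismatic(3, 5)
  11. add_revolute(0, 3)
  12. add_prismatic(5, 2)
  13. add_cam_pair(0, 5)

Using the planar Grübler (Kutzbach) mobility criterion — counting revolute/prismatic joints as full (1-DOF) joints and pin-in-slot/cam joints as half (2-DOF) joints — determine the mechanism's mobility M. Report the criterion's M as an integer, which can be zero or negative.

link 0 = ground. State L|J1|J2 = 1|0|0
+link1  2|0|0
C(1,0) f=2→J2  2|0|1
+link2  3|0|1
R(1,2) f=1→J1  3|1|1
+link3  4|1|1
+link4  5|1|1
P(4,3) f=1→J1  5|2|1
+link5  6|2|1
P(1,4) f=1→J1  6|3|1
P(3,5) f=1→J1  6|4|1
R(0,3) f=1→J1  6|5|1
P(5,2) f=1→J1  6|6|1
C(0,5) f=2→J2  6|6|2
M = 3(6−1)−2·6−2 = 15−12−2 = 1

M = 1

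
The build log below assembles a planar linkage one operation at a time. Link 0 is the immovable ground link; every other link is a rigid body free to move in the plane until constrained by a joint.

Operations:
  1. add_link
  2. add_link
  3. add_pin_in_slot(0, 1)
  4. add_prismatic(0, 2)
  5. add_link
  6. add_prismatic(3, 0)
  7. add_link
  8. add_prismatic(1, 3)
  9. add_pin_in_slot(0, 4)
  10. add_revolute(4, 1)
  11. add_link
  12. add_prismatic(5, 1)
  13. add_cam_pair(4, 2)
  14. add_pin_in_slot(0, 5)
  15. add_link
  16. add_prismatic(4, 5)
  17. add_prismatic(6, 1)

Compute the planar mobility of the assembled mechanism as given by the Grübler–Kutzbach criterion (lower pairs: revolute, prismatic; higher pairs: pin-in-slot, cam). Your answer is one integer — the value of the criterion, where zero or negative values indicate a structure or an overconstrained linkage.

[1;0;0] (link 0 is ground)
L+ [2;0;0]
L+ [3;0;0]
PS(0,1)∈J2 [3;0;1]
P(0,2)∈J1 [3;1;1]
L+ [4;1;1]
P(3,0)∈J1 [4;2;1]
L+ [5;2;1]
P(1,3)∈J1 [5;3;1]
PS(0,4)∈J2 [5;3;2]
R(4,1)∈J1 [5;4;2]
L+ [6;4;2]
P(5,1)∈J1 [6;5;2]
C(4,2)∈J2 [6;5;3]
PS(0,5)∈J2 [6;5;4]
L+ [7;5;4]
P(4,5)∈J1 [7;6;4]
P(6,1)∈J1 [7;7;4]
mobility = 18 − 14 − 4 = 0

M = 0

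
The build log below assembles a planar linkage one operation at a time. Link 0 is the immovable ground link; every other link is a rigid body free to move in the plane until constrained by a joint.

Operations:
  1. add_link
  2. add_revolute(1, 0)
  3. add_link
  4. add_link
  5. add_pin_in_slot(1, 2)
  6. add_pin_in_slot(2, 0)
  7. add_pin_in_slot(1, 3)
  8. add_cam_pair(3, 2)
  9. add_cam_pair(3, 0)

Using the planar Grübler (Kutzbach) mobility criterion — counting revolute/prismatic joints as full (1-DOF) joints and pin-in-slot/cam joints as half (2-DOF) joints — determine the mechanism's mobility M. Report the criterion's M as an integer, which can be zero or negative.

M = 2

[1;0;0] (link 0 is ground)
L+ [2;0;0]
R(1,0)∈J1 [2;1;0]
L+ [3;1;0]
L+ [4;1;0]
PS(1,2)∈J2 [4;1;1]
PS(2,0)∈J2 [4;1;2]
PS(1,3)∈J2 [4;1;3]
C(3,2)∈J2 [4;1;4]
C(3,0)∈J2 [4;1;5]
mobility = 9 − 2 − 5 = 2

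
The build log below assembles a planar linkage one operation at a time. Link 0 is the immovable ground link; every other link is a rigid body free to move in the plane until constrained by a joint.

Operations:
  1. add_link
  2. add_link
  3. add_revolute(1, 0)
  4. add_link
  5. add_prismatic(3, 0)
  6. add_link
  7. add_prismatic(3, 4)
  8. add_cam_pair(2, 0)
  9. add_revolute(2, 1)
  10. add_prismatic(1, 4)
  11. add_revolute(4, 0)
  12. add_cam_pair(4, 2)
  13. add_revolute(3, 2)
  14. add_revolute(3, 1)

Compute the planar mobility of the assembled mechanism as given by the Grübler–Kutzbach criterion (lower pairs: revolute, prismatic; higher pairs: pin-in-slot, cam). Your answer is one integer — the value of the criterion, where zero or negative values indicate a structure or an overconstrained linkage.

M = -6

link 0 = ground. State L|J1|J2 = 1|0|0
+link1  2|0|0
+link2  3|0|0
R(1,0) f=1→J1  3|1|0
+link3  4|1|0
P(3,0) f=1→J1  4|2|0
+link4  5|2|0
P(3,4) f=1→J1  5|3|0
C(2,0) f=2→J2  5|3|1
R(2,1) f=1→J1  5|4|1
P(1,4) f=1→J1  5|5|1
R(4,0) f=1→J1  5|6|1
C(4,2) f=2→J2  5|6|2
R(3,2) f=1→J1  5|7|2
R(3,1) f=1→J1  5|8|2
M = 3(5−1)−2·8−2 = 12−16−2 = -6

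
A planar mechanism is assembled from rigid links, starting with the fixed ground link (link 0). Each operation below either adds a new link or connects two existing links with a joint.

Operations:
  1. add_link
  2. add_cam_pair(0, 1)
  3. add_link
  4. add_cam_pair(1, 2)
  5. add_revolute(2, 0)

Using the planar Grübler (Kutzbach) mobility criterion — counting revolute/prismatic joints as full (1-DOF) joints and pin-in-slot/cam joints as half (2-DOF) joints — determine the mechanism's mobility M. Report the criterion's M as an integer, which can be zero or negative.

link 0 = ground. State L|J1|J2 = 1|0|0
+link1  2|0|0
C(0,1) f=2→J2  2|0|1
+link2  3|0|1
C(1,2) f=2→J2  3|0|2
R(2,0) f=1→J1  3|1|2
M = 3(3−1)−2·1−2 = 6−2−2 = 2

M = 2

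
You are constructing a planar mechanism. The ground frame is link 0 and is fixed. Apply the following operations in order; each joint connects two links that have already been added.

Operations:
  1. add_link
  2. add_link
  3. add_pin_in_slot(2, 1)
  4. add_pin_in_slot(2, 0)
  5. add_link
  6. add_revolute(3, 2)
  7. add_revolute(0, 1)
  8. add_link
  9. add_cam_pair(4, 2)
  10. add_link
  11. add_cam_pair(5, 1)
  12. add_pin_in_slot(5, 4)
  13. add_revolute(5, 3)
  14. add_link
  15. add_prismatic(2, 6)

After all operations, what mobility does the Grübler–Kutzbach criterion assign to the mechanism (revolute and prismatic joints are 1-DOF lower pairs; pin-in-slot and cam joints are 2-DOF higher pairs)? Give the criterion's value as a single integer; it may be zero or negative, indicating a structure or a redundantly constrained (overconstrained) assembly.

L=1 J1=0 J2=0
add link → L=2 J1=0 J2=0
add link → L=3 J1=0 J2=0
PS@2,1 dof=2 J2 → L=3 J1=0 J2=1
PS@2,0 dof=2 J2 → L=3 J1=0 J2=2
add link → L=4 J1=0 J2=2
R@3,2 dof=1 J1 → L=4 J1=1 J2=2
R@0,1 dof=1 J1 → L=4 J1=2 J2=2
add link → L=5 J1=2 J2=2
C@4,2 dof=2 J2 → L=5 J1=2 J2=3
add link → L=6 J1=2 J2=3
C@5,1 dof=2 J2 → L=6 J1=2 J2=4
PS@5,4 dof=2 J2 → L=6 J1=2 J2=5
R@5,3 dof=1 J1 → L=6 J1=3 J2=5
add link → L=7 J1=3 J2=5
P@2,6 dof=1 J1 → L=7 J1=4 J2=5
M=3(L−1)−2J1−J2=3·6−2·4−5=5

M = 5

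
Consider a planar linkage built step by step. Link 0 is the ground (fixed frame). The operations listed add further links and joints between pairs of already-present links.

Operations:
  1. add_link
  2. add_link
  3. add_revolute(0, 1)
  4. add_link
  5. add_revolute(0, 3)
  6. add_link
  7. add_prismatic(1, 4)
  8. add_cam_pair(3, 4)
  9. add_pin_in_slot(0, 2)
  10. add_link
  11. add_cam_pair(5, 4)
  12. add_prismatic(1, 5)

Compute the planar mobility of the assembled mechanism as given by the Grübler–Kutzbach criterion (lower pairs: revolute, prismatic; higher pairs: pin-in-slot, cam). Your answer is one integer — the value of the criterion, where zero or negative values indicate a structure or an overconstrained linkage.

M = 4

ground; <1,0,0>
#1 <2,0,0>
#2 <3,0,0>
R:0↔1 J1 <3,1,0>
#3 <4,1,0>
R:0↔3 J1 <4,2,0>
#4 <5,2,0>
P:1↔4 J1 <5,3,0>
C:3↔4 J2 <5,3,1>
PS:0↔2 J2 <5,3,2>
#5 <6,3,2>
C:5↔4 J2 <6,3,3>
P:1↔5 J1 <6,4,3>
3×5 − 2×4 − 1×3 = 4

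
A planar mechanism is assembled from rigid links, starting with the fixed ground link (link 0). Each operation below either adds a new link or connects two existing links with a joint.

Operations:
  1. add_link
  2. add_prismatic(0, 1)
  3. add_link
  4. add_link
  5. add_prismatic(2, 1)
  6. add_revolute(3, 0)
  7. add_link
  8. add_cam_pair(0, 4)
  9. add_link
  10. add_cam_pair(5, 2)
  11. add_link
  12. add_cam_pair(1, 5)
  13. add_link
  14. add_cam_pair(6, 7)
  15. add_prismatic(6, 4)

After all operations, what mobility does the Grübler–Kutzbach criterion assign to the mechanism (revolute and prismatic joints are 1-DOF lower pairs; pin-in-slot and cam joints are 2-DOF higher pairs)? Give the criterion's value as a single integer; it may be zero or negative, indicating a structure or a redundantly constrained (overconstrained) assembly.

M = 9

(L,J1,J2)=(1,0,0); link0 fixed
link1: (2,0,0)
P 0-1 [J1]: (2,1,0)
link2: (3,1,0)
link3: (4,1,0)
P 2-1 [J1]: (4,2,0)
R 3-0 [J1]: (4,3,0)
link4: (5,3,0)
C 0-4 [J2]: (5,3,1)
link5: (6,3,1)
C 5-2 [J2]: (6,3,2)
link6: (7,3,2)
C 1-5 [J2]: (7,3,3)
link7: (8,3,3)
C 6-7 [J2]: (8,3,4)
P 6-4 [J1]: (8,4,4)
Grübler: 3·7 − 2·4 − 4 = 9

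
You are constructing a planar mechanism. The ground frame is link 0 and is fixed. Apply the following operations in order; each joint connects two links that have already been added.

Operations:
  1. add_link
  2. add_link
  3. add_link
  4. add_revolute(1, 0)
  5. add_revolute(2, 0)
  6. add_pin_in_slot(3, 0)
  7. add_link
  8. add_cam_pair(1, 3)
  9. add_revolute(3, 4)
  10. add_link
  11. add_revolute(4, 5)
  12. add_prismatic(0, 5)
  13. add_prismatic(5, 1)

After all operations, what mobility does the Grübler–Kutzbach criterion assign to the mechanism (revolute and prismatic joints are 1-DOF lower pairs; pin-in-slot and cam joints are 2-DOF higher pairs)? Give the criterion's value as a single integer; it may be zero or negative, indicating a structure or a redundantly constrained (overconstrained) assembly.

L=1 J1=0 J2=0
add link → L=2 J1=0 J2=0
add link → L=3 J1=0 J2=0
add link → L=4 J1=0 J2=0
R@1,0 dof=1 J1 → L=4 J1=1 J2=0
R@2,0 dof=1 J1 → L=4 J1=2 J2=0
PS@3,0 dof=2 J2 → L=4 J1=2 J2=1
add link → L=5 J1=2 J2=1
C@1,3 dof=2 J2 → L=5 J1=2 J2=2
R@3,4 dof=1 J1 → L=5 J1=3 J2=2
add link → L=6 J1=3 J2=2
R@4,5 dof=1 J1 → L=6 J1=4 J2=2
P@0,5 dof=1 J1 → L=6 J1=5 J2=2
P@5,1 dof=1 J1 → L=6 J1=6 J2=2
M=3(L−1)−2J1−J2=3·5−2·6−2=1

M = 1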